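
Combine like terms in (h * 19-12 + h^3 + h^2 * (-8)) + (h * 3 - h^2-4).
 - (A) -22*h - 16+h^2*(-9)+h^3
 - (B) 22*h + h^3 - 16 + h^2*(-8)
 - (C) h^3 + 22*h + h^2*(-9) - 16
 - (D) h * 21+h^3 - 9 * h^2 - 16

Adding the polynomials and combining like terms:
(h*19 - 12 + h^3 + h^2*(-8)) + (h*3 - h^2 - 4)
= h^3 + 22*h + h^2*(-9) - 16
C) h^3 + 22*h + h^2*(-9) - 16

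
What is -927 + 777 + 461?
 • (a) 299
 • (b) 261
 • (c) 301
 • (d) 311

First: -927 + 777 = -150
Then: -150 + 461 = 311
d) 311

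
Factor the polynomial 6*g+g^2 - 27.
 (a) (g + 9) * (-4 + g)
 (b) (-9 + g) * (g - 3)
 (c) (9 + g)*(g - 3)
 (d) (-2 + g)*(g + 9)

We need to factor 6*g+g^2 - 27.
The factored form is (9 + g)*(g - 3).
c) (9 + g)*(g - 3)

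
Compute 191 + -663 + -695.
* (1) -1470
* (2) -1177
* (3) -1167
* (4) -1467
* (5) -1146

First: 191 + -663 = -472
Then: -472 + -695 = -1167
3) -1167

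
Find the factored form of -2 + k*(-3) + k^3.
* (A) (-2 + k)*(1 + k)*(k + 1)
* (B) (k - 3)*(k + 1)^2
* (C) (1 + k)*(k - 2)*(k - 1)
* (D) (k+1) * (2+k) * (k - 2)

We need to factor -2 + k*(-3) + k^3.
The factored form is (-2 + k)*(1 + k)*(k + 1).
A) (-2 + k)*(1 + k)*(k + 1)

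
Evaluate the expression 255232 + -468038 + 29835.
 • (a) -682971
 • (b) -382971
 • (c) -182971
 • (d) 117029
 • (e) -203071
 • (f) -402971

First: 255232 + -468038 = -212806
Then: -212806 + 29835 = -182971
c) -182971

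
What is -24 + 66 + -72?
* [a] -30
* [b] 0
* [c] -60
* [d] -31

First: -24 + 66 = 42
Then: 42 + -72 = -30
a) -30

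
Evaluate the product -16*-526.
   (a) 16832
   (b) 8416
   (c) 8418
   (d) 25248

-16 * -526 = 8416
b) 8416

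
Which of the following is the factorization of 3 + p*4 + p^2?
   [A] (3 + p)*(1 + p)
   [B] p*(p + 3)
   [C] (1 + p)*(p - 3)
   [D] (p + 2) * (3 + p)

We need to factor 3 + p*4 + p^2.
The factored form is (3 + p)*(1 + p).
A) (3 + p)*(1 + p)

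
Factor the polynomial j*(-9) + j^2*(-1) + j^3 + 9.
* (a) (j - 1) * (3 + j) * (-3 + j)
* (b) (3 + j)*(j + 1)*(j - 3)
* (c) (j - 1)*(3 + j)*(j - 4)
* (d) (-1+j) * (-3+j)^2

We need to factor j*(-9) + j^2*(-1) + j^3 + 9.
The factored form is (j - 1) * (3 + j) * (-3 + j).
a) (j - 1) * (3 + j) * (-3 + j)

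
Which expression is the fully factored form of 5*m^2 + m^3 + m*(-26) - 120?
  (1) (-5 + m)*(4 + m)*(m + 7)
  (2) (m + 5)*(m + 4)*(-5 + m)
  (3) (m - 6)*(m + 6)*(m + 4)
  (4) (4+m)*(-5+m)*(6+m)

We need to factor 5*m^2 + m^3 + m*(-26) - 120.
The factored form is (4+m)*(-5+m)*(6+m).
4) (4+m)*(-5+m)*(6+m)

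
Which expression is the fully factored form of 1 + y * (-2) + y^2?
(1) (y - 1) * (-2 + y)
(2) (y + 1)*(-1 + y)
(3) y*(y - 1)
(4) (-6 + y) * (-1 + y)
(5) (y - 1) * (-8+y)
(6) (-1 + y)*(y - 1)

We need to factor 1 + y * (-2) + y^2.
The factored form is (-1 + y)*(y - 1).
6) (-1 + y)*(y - 1)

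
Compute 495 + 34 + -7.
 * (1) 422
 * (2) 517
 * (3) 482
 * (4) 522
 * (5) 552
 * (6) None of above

First: 495 + 34 = 529
Then: 529 + -7 = 522
4) 522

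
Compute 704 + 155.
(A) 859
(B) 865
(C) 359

704 + 155 = 859
A) 859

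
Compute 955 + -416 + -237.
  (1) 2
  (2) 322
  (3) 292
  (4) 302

First: 955 + -416 = 539
Then: 539 + -237 = 302
4) 302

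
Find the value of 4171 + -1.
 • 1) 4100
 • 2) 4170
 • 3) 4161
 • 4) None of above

4171 + -1 = 4170
2) 4170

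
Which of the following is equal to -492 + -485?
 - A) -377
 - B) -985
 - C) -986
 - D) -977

-492 + -485 = -977
D) -977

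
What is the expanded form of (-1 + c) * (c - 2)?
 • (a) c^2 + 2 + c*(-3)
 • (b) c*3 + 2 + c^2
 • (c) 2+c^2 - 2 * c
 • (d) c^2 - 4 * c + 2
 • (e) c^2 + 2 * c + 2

Expanding (-1 + c) * (c - 2):
= c^2 + 2 + c*(-3)
a) c^2 + 2 + c*(-3)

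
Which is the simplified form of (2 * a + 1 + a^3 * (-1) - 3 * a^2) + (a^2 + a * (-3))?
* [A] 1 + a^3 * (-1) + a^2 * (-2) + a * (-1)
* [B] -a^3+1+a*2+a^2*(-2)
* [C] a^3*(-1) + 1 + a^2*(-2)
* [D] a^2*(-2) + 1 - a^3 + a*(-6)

Adding the polynomials and combining like terms:
(2*a + 1 + a^3*(-1) - 3*a^2) + (a^2 + a*(-3))
= 1 + a^3 * (-1) + a^2 * (-2) + a * (-1)
A) 1 + a^3 * (-1) + a^2 * (-2) + a * (-1)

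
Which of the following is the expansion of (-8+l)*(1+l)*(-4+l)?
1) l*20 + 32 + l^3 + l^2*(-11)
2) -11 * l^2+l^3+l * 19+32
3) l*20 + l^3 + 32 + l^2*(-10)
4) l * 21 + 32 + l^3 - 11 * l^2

Expanding (-8+l)*(1+l)*(-4+l):
= l*20 + 32 + l^3 + l^2*(-11)
1) l*20 + 32 + l^3 + l^2*(-11)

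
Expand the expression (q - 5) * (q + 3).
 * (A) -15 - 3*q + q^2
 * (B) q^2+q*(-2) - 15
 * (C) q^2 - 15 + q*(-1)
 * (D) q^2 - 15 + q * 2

Expanding (q - 5) * (q + 3):
= q^2+q*(-2) - 15
B) q^2+q*(-2) - 15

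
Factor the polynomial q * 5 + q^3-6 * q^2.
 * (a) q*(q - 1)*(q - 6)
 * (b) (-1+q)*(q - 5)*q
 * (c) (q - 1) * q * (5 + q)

We need to factor q * 5 + q^3-6 * q^2.
The factored form is (-1+q)*(q - 5)*q.
b) (-1+q)*(q - 5)*q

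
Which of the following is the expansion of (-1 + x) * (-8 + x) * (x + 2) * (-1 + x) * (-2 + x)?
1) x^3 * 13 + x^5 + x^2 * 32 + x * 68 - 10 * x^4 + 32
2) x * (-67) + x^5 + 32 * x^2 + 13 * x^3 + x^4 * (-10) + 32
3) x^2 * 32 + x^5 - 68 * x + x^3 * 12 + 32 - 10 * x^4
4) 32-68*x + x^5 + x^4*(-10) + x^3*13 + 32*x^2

Expanding (-1 + x) * (-8 + x) * (x + 2) * (-1 + x) * (-2 + x):
= 32-68*x + x^5 + x^4*(-10) + x^3*13 + 32*x^2
4) 32-68*x + x^5 + x^4*(-10) + x^3*13 + 32*x^2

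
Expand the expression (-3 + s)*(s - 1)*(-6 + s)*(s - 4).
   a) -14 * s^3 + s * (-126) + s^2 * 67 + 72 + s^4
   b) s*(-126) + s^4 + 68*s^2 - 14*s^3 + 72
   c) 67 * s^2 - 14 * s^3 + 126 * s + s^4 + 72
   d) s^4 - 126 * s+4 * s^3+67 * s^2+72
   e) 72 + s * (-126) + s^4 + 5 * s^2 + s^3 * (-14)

Expanding (-3 + s)*(s - 1)*(-6 + s)*(s - 4):
= -14 * s^3 + s * (-126) + s^2 * 67 + 72 + s^4
a) -14 * s^3 + s * (-126) + s^2 * 67 + 72 + s^4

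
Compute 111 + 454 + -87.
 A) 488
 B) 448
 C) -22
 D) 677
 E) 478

First: 111 + 454 = 565
Then: 565 + -87 = 478
E) 478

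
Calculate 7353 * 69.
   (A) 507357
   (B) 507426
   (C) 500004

7353 * 69 = 507357
A) 507357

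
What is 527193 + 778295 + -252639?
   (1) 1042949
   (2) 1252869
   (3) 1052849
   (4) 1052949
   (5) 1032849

First: 527193 + 778295 = 1305488
Then: 1305488 + -252639 = 1052849
3) 1052849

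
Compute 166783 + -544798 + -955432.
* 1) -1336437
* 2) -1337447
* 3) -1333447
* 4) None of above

First: 166783 + -544798 = -378015
Then: -378015 + -955432 = -1333447
3) -1333447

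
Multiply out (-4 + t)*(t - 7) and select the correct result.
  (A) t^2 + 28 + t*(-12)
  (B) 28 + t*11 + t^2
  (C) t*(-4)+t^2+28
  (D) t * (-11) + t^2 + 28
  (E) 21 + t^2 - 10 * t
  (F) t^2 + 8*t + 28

Expanding (-4 + t)*(t - 7):
= t * (-11) + t^2 + 28
D) t * (-11) + t^2 + 28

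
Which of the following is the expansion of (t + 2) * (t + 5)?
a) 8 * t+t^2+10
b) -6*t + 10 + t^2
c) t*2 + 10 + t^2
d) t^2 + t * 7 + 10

Expanding (t + 2) * (t + 5):
= t^2 + t * 7 + 10
d) t^2 + t * 7 + 10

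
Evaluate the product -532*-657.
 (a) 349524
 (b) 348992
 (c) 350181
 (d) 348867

-532 * -657 = 349524
a) 349524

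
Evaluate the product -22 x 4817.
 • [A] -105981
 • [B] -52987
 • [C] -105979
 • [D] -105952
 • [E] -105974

-22 * 4817 = -105974
E) -105974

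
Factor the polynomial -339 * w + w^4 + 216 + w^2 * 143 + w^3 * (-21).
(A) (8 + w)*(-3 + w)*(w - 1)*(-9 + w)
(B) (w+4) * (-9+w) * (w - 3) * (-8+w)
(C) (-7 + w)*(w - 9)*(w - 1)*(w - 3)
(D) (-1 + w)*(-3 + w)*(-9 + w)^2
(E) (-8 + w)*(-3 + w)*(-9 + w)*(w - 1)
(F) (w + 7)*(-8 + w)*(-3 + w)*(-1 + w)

We need to factor -339 * w + w^4 + 216 + w^2 * 143 + w^3 * (-21).
The factored form is (-8 + w)*(-3 + w)*(-9 + w)*(w - 1).
E) (-8 + w)*(-3 + w)*(-9 + w)*(w - 1)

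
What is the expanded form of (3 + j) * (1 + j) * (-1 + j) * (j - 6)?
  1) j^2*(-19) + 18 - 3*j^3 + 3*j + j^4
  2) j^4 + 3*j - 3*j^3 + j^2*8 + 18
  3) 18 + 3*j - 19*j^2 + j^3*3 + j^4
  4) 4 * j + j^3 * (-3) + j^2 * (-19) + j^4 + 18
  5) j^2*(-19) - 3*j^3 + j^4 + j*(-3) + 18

Expanding (3 + j) * (1 + j) * (-1 + j) * (j - 6):
= j^2*(-19) + 18 - 3*j^3 + 3*j + j^4
1) j^2*(-19) + 18 - 3*j^3 + 3*j + j^4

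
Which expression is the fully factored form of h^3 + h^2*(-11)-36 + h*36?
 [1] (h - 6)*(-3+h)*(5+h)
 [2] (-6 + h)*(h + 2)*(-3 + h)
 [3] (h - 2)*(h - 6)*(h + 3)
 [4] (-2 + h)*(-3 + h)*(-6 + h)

We need to factor h^3 + h^2*(-11)-36 + h*36.
The factored form is (-2 + h)*(-3 + h)*(-6 + h).
4) (-2 + h)*(-3 + h)*(-6 + h)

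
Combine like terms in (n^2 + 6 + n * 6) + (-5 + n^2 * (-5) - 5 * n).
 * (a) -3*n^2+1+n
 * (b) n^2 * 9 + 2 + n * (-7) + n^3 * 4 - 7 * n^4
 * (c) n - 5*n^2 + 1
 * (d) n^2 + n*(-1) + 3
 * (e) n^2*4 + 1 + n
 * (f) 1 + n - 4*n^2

Adding the polynomials and combining like terms:
(n^2 + 6 + n*6) + (-5 + n^2*(-5) - 5*n)
= 1 + n - 4*n^2
f) 1 + n - 4*n^2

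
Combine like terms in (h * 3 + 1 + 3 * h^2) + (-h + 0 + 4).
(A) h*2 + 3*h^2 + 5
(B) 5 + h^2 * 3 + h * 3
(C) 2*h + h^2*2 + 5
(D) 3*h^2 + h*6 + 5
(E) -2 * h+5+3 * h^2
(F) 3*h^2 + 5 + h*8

Adding the polynomials and combining like terms:
(h*3 + 1 + 3*h^2) + (-h + 0 + 4)
= h*2 + 3*h^2 + 5
A) h*2 + 3*h^2 + 5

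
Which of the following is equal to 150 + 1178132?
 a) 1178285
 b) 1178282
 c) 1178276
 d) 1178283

150 + 1178132 = 1178282
b) 1178282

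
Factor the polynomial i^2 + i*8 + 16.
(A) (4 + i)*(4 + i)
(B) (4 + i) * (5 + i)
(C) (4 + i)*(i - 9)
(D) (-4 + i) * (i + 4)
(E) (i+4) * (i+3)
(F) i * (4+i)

We need to factor i^2 + i*8 + 16.
The factored form is (4 + i)*(4 + i).
A) (4 + i)*(4 + i)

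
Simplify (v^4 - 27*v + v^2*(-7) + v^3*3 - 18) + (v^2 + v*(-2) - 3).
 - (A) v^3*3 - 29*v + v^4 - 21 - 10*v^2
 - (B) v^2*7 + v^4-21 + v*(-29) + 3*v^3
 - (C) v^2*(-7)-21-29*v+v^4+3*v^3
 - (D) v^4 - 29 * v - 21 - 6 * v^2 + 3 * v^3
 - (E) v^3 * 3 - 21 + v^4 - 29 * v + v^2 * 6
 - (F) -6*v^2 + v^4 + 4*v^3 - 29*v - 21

Adding the polynomials and combining like terms:
(v^4 - 27*v + v^2*(-7) + v^3*3 - 18) + (v^2 + v*(-2) - 3)
= v^4 - 29 * v - 21 - 6 * v^2 + 3 * v^3
D) v^4 - 29 * v - 21 - 6 * v^2 + 3 * v^3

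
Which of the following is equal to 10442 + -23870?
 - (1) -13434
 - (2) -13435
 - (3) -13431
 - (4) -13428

10442 + -23870 = -13428
4) -13428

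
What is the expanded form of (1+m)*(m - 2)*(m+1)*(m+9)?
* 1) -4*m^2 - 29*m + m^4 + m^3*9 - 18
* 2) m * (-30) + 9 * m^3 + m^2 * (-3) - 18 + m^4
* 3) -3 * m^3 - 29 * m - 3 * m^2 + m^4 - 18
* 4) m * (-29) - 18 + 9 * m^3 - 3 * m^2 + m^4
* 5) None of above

Expanding (1+m)*(m - 2)*(m+1)*(m+9):
= m * (-29) - 18 + 9 * m^3 - 3 * m^2 + m^4
4) m * (-29) - 18 + 9 * m^3 - 3 * m^2 + m^4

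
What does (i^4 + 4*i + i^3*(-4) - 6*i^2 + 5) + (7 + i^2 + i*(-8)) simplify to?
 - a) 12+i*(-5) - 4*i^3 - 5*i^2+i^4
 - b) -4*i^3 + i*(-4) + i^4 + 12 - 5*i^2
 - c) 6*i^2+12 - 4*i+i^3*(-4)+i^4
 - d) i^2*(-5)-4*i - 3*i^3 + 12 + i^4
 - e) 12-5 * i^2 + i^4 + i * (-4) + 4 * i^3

Adding the polynomials and combining like terms:
(i^4 + 4*i + i^3*(-4) - 6*i^2 + 5) + (7 + i^2 + i*(-8))
= -4*i^3 + i*(-4) + i^4 + 12 - 5*i^2
b) -4*i^3 + i*(-4) + i^4 + 12 - 5*i^2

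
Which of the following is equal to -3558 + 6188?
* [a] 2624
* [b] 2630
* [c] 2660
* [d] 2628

-3558 + 6188 = 2630
b) 2630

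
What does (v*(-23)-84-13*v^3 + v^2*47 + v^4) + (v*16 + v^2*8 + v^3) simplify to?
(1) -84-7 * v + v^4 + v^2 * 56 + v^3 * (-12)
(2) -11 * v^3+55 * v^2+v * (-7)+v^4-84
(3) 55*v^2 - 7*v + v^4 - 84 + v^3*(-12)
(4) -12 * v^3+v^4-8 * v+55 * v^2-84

Adding the polynomials and combining like terms:
(v*(-23) - 84 - 13*v^3 + v^2*47 + v^4) + (v*16 + v^2*8 + v^3)
= 55*v^2 - 7*v + v^4 - 84 + v^3*(-12)
3) 55*v^2 - 7*v + v^4 - 84 + v^3*(-12)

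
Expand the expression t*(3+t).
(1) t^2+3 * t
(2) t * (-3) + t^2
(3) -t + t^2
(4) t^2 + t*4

Expanding t*(3+t):
= t^2+3 * t
1) t^2+3 * t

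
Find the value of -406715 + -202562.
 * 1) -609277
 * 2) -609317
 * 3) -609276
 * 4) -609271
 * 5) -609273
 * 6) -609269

-406715 + -202562 = -609277
1) -609277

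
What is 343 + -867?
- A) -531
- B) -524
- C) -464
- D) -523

343 + -867 = -524
B) -524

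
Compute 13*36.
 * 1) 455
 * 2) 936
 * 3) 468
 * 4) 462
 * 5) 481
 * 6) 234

13 * 36 = 468
3) 468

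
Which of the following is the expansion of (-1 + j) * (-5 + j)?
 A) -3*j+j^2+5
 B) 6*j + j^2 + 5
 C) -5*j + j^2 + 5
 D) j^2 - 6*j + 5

Expanding (-1 + j) * (-5 + j):
= j^2 - 6*j + 5
D) j^2 - 6*j + 5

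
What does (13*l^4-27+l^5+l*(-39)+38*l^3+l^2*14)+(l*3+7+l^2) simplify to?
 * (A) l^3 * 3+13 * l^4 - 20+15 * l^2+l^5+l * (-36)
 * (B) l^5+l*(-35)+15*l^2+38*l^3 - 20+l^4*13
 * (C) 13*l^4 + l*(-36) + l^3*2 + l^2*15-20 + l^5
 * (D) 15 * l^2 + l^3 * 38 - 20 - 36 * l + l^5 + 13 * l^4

Adding the polynomials and combining like terms:
(13*l^4 - 27 + l^5 + l*(-39) + 38*l^3 + l^2*14) + (l*3 + 7 + l^2)
= 15 * l^2 + l^3 * 38 - 20 - 36 * l + l^5 + 13 * l^4
D) 15 * l^2 + l^3 * 38 - 20 - 36 * l + l^5 + 13 * l^4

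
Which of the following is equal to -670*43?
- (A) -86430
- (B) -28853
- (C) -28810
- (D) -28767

-670 * 43 = -28810
C) -28810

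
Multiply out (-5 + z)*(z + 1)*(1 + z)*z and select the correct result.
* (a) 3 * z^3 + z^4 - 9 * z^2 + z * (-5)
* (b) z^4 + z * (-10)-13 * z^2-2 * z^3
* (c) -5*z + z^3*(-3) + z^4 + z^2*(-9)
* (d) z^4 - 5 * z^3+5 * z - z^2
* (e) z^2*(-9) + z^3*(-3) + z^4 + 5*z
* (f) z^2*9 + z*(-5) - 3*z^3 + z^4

Expanding (-5 + z)*(z + 1)*(1 + z)*z:
= -5*z + z^3*(-3) + z^4 + z^2*(-9)
c) -5*z + z^3*(-3) + z^4 + z^2*(-9)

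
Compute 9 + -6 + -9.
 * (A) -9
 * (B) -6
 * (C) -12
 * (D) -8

First: 9 + -6 = 3
Then: 3 + -9 = -6
B) -6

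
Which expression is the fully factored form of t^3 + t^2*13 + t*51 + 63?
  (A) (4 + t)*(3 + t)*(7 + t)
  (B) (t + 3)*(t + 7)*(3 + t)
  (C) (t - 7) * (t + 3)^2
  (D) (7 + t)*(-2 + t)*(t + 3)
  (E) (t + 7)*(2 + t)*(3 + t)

We need to factor t^3 + t^2*13 + t*51 + 63.
The factored form is (t + 3)*(t + 7)*(3 + t).
B) (t + 3)*(t + 7)*(3 + t)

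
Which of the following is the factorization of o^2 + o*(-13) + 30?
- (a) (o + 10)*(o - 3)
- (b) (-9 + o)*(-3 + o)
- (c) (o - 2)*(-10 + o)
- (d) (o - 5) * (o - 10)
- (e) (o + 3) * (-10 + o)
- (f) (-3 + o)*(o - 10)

We need to factor o^2 + o*(-13) + 30.
The factored form is (-3 + o)*(o - 10).
f) (-3 + o)*(o - 10)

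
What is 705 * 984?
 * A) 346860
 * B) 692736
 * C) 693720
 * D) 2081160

705 * 984 = 693720
C) 693720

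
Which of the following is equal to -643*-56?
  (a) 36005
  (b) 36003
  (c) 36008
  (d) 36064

-643 * -56 = 36008
c) 36008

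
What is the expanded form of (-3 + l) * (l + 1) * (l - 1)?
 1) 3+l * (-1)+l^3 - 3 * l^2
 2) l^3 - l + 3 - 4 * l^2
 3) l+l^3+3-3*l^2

Expanding (-3 + l) * (l + 1) * (l - 1):
= 3+l * (-1)+l^3 - 3 * l^2
1) 3+l * (-1)+l^3 - 3 * l^2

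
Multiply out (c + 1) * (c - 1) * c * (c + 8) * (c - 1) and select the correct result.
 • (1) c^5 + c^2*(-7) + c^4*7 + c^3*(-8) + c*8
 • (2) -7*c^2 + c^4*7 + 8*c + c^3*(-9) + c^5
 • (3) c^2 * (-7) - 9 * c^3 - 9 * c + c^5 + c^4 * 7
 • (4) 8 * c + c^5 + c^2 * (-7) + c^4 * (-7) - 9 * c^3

Expanding (c + 1) * (c - 1) * c * (c + 8) * (c - 1):
= -7*c^2 + c^4*7 + 8*c + c^3*(-9) + c^5
2) -7*c^2 + c^4*7 + 8*c + c^3*(-9) + c^5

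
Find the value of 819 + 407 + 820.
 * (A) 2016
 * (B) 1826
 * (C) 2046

First: 819 + 407 = 1226
Then: 1226 + 820 = 2046
C) 2046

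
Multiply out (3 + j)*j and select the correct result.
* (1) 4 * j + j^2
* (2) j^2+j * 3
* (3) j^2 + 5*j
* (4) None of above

Expanding (3 + j)*j:
= j^2+j * 3
2) j^2+j * 3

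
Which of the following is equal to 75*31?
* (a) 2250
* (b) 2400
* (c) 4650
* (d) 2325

75 * 31 = 2325
d) 2325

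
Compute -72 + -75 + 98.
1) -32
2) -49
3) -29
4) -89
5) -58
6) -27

First: -72 + -75 = -147
Then: -147 + 98 = -49
2) -49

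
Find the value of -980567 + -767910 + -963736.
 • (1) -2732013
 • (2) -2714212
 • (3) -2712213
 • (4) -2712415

First: -980567 + -767910 = -1748477
Then: -1748477 + -963736 = -2712213
3) -2712213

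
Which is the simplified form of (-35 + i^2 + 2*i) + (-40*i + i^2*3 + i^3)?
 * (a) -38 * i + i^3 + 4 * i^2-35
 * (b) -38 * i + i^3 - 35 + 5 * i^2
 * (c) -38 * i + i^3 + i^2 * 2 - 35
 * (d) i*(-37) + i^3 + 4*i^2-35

Adding the polynomials and combining like terms:
(-35 + i^2 + 2*i) + (-40*i + i^2*3 + i^3)
= -38 * i + i^3 + 4 * i^2-35
a) -38 * i + i^3 + 4 * i^2-35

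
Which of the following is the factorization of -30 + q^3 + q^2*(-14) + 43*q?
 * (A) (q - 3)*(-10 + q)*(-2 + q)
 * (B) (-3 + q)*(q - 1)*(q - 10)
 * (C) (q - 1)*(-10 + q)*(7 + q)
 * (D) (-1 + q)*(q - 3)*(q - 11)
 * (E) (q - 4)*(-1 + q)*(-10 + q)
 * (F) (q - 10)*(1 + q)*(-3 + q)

We need to factor -30 + q^3 + q^2*(-14) + 43*q.
The factored form is (-3 + q)*(q - 1)*(q - 10).
B) (-3 + q)*(q - 1)*(q - 10)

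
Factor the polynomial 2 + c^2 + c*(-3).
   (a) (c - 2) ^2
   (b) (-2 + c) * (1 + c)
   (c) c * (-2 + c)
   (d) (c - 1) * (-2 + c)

We need to factor 2 + c^2 + c*(-3).
The factored form is (c - 1) * (-2 + c).
d) (c - 1) * (-2 + c)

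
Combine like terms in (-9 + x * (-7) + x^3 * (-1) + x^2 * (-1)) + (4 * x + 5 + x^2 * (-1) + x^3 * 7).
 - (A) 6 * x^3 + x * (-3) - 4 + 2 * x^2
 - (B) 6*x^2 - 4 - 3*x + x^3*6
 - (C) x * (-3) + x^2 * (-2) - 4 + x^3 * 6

Adding the polynomials and combining like terms:
(-9 + x*(-7) + x^3*(-1) + x^2*(-1)) + (4*x + 5 + x^2*(-1) + x^3*7)
= x * (-3) + x^2 * (-2) - 4 + x^3 * 6
C) x * (-3) + x^2 * (-2) - 4 + x^3 * 6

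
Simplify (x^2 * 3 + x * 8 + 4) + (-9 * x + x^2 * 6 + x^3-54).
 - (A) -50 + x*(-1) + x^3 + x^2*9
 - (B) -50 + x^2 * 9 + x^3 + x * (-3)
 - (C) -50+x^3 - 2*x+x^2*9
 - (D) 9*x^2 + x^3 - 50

Adding the polynomials and combining like terms:
(x^2*3 + x*8 + 4) + (-9*x + x^2*6 + x^3 - 54)
= -50 + x*(-1) + x^3 + x^2*9
A) -50 + x*(-1) + x^3 + x^2*9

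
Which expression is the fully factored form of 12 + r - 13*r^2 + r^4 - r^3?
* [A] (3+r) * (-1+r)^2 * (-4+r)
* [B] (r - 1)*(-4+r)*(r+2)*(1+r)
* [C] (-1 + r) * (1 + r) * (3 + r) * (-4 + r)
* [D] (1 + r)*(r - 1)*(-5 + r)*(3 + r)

We need to factor 12 + r - 13*r^2 + r^4 - r^3.
The factored form is (-1 + r) * (1 + r) * (3 + r) * (-4 + r).
C) (-1 + r) * (1 + r) * (3 + r) * (-4 + r)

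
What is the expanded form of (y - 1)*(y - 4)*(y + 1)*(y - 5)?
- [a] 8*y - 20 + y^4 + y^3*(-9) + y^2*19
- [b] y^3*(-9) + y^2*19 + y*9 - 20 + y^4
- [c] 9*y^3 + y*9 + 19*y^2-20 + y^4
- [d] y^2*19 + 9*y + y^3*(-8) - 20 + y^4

Expanding (y - 1)*(y - 4)*(y + 1)*(y - 5):
= y^3*(-9) + y^2*19 + y*9 - 20 + y^4
b) y^3*(-9) + y^2*19 + y*9 - 20 + y^4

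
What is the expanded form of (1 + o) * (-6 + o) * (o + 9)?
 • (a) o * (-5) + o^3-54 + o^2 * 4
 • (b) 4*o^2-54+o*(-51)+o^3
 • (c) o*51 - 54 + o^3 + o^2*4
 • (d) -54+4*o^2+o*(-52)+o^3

Expanding (1 + o) * (-6 + o) * (o + 9):
= 4*o^2-54+o*(-51)+o^3
b) 4*o^2-54+o*(-51)+o^3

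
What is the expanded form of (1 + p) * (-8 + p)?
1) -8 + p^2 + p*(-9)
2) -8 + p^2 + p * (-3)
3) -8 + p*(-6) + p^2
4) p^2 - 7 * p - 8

Expanding (1 + p) * (-8 + p):
= p^2 - 7 * p - 8
4) p^2 - 7 * p - 8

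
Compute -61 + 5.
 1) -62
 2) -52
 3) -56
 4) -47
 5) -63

-61 + 5 = -56
3) -56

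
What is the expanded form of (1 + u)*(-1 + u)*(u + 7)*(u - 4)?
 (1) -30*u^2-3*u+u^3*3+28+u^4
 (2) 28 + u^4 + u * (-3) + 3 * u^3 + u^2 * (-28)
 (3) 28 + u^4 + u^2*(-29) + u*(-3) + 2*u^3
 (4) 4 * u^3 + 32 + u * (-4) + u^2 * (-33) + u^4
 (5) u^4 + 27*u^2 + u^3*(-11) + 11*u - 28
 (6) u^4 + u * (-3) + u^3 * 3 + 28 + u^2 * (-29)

Expanding (1 + u)*(-1 + u)*(u + 7)*(u - 4):
= u^4 + u * (-3) + u^3 * 3 + 28 + u^2 * (-29)
6) u^4 + u * (-3) + u^3 * 3 + 28 + u^2 * (-29)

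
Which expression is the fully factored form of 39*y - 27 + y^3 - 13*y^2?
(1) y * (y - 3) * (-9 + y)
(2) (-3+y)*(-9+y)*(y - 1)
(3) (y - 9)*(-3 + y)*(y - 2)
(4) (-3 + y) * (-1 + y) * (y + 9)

We need to factor 39*y - 27 + y^3 - 13*y^2.
The factored form is (-3+y)*(-9+y)*(y - 1).
2) (-3+y)*(-9+y)*(y - 1)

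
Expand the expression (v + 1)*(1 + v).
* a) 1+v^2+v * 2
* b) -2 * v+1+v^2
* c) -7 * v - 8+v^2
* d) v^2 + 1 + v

Expanding (v + 1)*(1 + v):
= 1+v^2+v * 2
a) 1+v^2+v * 2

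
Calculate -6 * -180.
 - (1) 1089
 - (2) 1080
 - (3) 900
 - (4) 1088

-6 * -180 = 1080
2) 1080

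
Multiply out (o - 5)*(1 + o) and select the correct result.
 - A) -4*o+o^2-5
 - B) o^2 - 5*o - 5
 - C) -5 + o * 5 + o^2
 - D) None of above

Expanding (o - 5)*(1 + o):
= -4*o+o^2-5
A) -4*o+o^2-5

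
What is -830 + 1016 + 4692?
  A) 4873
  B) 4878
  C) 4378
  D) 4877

First: -830 + 1016 = 186
Then: 186 + 4692 = 4878
B) 4878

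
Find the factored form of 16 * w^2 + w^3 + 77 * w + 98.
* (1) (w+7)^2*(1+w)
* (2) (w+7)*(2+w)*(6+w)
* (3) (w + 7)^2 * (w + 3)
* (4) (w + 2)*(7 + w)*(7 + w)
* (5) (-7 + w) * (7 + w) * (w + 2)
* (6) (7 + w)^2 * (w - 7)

We need to factor 16 * w^2 + w^3 + 77 * w + 98.
The factored form is (w + 2)*(7 + w)*(7 + w).
4) (w + 2)*(7 + w)*(7 + w)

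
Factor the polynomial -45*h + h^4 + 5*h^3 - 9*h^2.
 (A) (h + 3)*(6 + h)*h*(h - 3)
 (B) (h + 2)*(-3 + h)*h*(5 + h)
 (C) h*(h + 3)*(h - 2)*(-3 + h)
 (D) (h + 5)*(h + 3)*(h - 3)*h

We need to factor -45*h + h^4 + 5*h^3 - 9*h^2.
The factored form is (h + 5)*(h + 3)*(h - 3)*h.
D) (h + 5)*(h + 3)*(h - 3)*h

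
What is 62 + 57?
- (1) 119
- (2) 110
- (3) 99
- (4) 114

62 + 57 = 119
1) 119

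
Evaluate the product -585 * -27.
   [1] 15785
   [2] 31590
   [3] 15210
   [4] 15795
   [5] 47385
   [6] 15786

-585 * -27 = 15795
4) 15795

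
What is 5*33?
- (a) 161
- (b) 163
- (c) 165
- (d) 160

5 * 33 = 165
c) 165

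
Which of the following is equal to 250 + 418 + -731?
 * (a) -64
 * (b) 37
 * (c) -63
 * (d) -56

First: 250 + 418 = 668
Then: 668 + -731 = -63
c) -63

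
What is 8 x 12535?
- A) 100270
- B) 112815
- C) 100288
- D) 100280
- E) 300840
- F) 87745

8 * 12535 = 100280
D) 100280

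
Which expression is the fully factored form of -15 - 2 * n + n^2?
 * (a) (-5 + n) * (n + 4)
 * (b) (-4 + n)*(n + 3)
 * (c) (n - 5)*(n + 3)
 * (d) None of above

We need to factor -15 - 2 * n + n^2.
The factored form is (n - 5)*(n + 3).
c) (n - 5)*(n + 3)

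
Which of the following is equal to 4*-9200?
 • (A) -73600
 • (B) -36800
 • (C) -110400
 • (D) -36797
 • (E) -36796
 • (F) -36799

4 * -9200 = -36800
B) -36800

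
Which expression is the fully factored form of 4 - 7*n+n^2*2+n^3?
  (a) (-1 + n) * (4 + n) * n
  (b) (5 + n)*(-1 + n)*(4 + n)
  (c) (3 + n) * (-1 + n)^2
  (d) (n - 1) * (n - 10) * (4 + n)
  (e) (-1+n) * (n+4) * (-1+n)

We need to factor 4 - 7*n+n^2*2+n^3.
The factored form is (-1+n) * (n+4) * (-1+n).
e) (-1+n) * (n+4) * (-1+n)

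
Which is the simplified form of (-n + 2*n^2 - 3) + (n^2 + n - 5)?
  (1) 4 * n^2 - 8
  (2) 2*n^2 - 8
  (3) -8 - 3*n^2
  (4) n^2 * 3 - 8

Adding the polynomials and combining like terms:
(-n + 2*n^2 - 3) + (n^2 + n - 5)
= n^2 * 3 - 8
4) n^2 * 3 - 8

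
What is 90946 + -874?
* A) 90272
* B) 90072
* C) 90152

90946 + -874 = 90072
B) 90072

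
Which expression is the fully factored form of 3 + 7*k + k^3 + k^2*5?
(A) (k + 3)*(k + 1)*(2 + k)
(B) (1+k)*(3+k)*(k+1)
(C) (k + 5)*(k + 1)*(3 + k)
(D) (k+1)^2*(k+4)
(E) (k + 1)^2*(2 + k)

We need to factor 3 + 7*k + k^3 + k^2*5.
The factored form is (1+k)*(3+k)*(k+1).
B) (1+k)*(3+k)*(k+1)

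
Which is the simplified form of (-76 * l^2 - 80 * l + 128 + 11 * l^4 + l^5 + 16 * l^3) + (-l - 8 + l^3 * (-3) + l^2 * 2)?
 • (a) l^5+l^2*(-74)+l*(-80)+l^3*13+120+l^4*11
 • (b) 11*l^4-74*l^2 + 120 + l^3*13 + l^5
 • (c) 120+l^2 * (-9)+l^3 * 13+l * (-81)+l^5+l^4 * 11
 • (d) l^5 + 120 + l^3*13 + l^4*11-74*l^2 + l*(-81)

Adding the polynomials and combining like terms:
(-76*l^2 - 80*l + 128 + 11*l^4 + l^5 + 16*l^3) + (-l - 8 + l^3*(-3) + l^2*2)
= l^5 + 120 + l^3*13 + l^4*11-74*l^2 + l*(-81)
d) l^5 + 120 + l^3*13 + l^4*11-74*l^2 + l*(-81)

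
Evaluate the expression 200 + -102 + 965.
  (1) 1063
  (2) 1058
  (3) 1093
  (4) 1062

First: 200 + -102 = 98
Then: 98 + 965 = 1063
1) 1063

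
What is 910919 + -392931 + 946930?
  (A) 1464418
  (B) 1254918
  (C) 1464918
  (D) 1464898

First: 910919 + -392931 = 517988
Then: 517988 + 946930 = 1464918
C) 1464918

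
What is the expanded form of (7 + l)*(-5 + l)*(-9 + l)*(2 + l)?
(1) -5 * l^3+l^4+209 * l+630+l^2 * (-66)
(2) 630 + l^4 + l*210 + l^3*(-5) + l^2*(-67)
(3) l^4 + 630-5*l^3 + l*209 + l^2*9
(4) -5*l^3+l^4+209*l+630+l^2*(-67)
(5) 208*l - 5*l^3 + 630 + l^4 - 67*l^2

Expanding (7 + l)*(-5 + l)*(-9 + l)*(2 + l):
= -5*l^3+l^4+209*l+630+l^2*(-67)
4) -5*l^3+l^4+209*l+630+l^2*(-67)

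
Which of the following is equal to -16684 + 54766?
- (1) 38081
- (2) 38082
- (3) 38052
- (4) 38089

-16684 + 54766 = 38082
2) 38082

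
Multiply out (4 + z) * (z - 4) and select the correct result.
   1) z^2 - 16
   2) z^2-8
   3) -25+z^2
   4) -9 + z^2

Expanding (4 + z) * (z - 4):
= z^2 - 16
1) z^2 - 16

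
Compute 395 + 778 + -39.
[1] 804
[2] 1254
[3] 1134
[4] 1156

First: 395 + 778 = 1173
Then: 1173 + -39 = 1134
3) 1134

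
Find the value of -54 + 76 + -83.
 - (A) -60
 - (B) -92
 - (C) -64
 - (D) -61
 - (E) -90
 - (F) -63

First: -54 + 76 = 22
Then: 22 + -83 = -61
D) -61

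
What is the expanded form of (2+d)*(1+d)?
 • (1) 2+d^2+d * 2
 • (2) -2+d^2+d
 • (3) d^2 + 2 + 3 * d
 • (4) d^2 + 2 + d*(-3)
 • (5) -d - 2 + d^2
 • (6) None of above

Expanding (2+d)*(1+d):
= d^2 + 2 + 3 * d
3) d^2 + 2 + 3 * d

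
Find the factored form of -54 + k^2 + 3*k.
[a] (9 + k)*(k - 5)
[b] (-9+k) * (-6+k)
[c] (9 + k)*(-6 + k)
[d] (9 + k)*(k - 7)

We need to factor -54 + k^2 + 3*k.
The factored form is (9 + k)*(-6 + k).
c) (9 + k)*(-6 + k)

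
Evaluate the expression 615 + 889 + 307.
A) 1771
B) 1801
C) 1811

First: 615 + 889 = 1504
Then: 1504 + 307 = 1811
C) 1811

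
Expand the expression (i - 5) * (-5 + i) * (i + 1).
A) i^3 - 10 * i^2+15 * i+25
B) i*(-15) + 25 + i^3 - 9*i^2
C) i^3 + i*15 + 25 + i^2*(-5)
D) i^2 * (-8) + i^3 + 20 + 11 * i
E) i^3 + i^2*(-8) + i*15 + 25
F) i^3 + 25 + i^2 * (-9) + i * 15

Expanding (i - 5) * (-5 + i) * (i + 1):
= i^3 + 25 + i^2 * (-9) + i * 15
F) i^3 + 25 + i^2 * (-9) + i * 15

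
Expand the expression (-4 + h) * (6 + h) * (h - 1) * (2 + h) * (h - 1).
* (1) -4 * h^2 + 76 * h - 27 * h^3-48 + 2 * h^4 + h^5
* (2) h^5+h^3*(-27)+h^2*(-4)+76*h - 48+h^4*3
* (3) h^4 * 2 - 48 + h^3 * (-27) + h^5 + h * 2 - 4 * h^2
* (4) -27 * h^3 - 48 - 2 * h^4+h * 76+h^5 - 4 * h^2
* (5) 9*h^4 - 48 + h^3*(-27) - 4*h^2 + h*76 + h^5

Expanding (-4 + h) * (6 + h) * (h - 1) * (2 + h) * (h - 1):
= -4 * h^2 + 76 * h - 27 * h^3-48 + 2 * h^4 + h^5
1) -4 * h^2 + 76 * h - 27 * h^3-48 + 2 * h^4 + h^5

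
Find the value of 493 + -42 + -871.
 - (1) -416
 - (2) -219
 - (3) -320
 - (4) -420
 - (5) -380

First: 493 + -42 = 451
Then: 451 + -871 = -420
4) -420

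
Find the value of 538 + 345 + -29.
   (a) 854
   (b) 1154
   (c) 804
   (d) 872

First: 538 + 345 = 883
Then: 883 + -29 = 854
a) 854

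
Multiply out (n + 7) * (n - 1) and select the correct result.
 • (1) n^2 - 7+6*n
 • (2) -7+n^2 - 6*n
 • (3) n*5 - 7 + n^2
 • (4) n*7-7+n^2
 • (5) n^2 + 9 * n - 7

Expanding (n + 7) * (n - 1):
= n^2 - 7+6*n
1) n^2 - 7+6*n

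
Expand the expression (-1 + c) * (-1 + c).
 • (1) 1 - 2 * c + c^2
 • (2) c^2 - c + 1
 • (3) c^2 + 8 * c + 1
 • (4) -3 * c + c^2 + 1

Expanding (-1 + c) * (-1 + c):
= 1 - 2 * c + c^2
1) 1 - 2 * c + c^2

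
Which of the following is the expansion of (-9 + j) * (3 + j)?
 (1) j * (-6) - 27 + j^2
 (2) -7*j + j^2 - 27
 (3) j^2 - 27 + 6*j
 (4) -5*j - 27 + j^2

Expanding (-9 + j) * (3 + j):
= j * (-6) - 27 + j^2
1) j * (-6) - 27 + j^2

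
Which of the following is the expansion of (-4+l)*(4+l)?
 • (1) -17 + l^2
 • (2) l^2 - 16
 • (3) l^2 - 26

Expanding (-4+l)*(4+l):
= l^2 - 16
2) l^2 - 16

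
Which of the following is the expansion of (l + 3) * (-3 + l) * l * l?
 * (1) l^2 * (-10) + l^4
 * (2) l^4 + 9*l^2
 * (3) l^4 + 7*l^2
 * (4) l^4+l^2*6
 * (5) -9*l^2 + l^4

Expanding (l + 3) * (-3 + l) * l * l:
= -9*l^2 + l^4
5) -9*l^2 + l^4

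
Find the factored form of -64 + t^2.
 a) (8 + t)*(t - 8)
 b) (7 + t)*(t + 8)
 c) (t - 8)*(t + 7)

We need to factor -64 + t^2.
The factored form is (8 + t)*(t - 8).
a) (8 + t)*(t - 8)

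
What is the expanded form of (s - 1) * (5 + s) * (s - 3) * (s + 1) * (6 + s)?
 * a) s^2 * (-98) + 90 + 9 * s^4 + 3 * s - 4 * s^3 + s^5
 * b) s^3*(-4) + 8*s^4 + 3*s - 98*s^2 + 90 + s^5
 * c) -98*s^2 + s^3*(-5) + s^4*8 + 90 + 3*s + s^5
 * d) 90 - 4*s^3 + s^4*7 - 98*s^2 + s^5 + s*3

Expanding (s - 1) * (5 + s) * (s - 3) * (s + 1) * (6 + s):
= s^3*(-4) + 8*s^4 + 3*s - 98*s^2 + 90 + s^5
b) s^3*(-4) + 8*s^4 + 3*s - 98*s^2 + 90 + s^5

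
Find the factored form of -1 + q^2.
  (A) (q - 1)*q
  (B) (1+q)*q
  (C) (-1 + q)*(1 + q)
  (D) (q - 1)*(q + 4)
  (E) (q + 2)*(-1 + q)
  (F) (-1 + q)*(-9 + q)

We need to factor -1 + q^2.
The factored form is (-1 + q)*(1 + q).
C) (-1 + q)*(1 + q)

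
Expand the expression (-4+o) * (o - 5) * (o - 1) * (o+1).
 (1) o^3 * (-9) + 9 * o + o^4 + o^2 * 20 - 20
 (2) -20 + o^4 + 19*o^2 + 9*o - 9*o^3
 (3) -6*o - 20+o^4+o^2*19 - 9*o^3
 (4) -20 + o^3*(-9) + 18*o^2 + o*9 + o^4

Expanding (-4+o) * (o - 5) * (o - 1) * (o+1):
= -20 + o^4 + 19*o^2 + 9*o - 9*o^3
2) -20 + o^4 + 19*o^2 + 9*o - 9*o^3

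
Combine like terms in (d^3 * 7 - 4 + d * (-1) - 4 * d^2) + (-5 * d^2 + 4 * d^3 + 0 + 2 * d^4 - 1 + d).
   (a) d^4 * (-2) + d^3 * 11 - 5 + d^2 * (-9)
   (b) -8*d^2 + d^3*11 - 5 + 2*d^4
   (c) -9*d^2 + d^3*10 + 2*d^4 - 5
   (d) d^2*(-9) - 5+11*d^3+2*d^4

Adding the polynomials and combining like terms:
(d^3*7 - 4 + d*(-1) - 4*d^2) + (-5*d^2 + 4*d^3 + 0 + 2*d^4 - 1 + d)
= d^2*(-9) - 5+11*d^3+2*d^4
d) d^2*(-9) - 5+11*d^3+2*d^4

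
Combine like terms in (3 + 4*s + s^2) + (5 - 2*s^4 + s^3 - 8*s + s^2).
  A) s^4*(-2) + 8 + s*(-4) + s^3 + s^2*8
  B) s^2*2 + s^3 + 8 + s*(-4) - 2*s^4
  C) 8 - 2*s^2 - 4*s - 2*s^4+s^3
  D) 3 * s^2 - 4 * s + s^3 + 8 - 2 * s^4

Adding the polynomials and combining like terms:
(3 + 4*s + s^2) + (5 - 2*s^4 + s^3 - 8*s + s^2)
= s^2*2 + s^3 + 8 + s*(-4) - 2*s^4
B) s^2*2 + s^3 + 8 + s*(-4) - 2*s^4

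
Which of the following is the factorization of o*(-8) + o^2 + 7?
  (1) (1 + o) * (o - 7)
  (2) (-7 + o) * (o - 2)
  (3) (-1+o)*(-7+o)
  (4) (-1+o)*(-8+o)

We need to factor o*(-8) + o^2 + 7.
The factored form is (-1+o)*(-7+o).
3) (-1+o)*(-7+o)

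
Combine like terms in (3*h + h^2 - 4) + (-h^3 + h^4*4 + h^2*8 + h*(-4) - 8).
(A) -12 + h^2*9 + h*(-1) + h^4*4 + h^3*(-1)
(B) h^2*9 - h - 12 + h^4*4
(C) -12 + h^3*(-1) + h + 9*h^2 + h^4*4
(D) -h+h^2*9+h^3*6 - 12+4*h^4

Adding the polynomials and combining like terms:
(3*h + h^2 - 4) + (-h^3 + h^4*4 + h^2*8 + h*(-4) - 8)
= -12 + h^2*9 + h*(-1) + h^4*4 + h^3*(-1)
A) -12 + h^2*9 + h*(-1) + h^4*4 + h^3*(-1)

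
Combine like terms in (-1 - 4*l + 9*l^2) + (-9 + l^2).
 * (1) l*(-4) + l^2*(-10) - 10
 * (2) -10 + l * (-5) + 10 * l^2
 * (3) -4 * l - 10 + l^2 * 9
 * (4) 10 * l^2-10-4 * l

Adding the polynomials and combining like terms:
(-1 - 4*l + 9*l^2) + (-9 + l^2)
= 10 * l^2-10-4 * l
4) 10 * l^2-10-4 * l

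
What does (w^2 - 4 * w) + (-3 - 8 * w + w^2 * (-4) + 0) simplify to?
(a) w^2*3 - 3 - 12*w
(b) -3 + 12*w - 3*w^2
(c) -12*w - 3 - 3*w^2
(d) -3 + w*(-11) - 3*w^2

Adding the polynomials and combining like terms:
(w^2 - 4*w) + (-3 - 8*w + w^2*(-4) + 0)
= -12*w - 3 - 3*w^2
c) -12*w - 3 - 3*w^2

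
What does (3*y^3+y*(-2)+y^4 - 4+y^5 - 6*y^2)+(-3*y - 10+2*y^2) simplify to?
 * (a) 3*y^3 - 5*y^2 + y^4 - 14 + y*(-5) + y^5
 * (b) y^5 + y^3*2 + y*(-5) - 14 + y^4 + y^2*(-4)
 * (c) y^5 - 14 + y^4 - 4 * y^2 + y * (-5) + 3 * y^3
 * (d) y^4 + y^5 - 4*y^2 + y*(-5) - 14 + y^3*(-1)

Adding the polynomials and combining like terms:
(3*y^3 + y*(-2) + y^4 - 4 + y^5 - 6*y^2) + (-3*y - 10 + 2*y^2)
= y^5 - 14 + y^4 - 4 * y^2 + y * (-5) + 3 * y^3
c) y^5 - 14 + y^4 - 4 * y^2 + y * (-5) + 3 * y^3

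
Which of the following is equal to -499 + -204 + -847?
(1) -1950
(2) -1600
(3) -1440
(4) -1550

First: -499 + -204 = -703
Then: -703 + -847 = -1550
4) -1550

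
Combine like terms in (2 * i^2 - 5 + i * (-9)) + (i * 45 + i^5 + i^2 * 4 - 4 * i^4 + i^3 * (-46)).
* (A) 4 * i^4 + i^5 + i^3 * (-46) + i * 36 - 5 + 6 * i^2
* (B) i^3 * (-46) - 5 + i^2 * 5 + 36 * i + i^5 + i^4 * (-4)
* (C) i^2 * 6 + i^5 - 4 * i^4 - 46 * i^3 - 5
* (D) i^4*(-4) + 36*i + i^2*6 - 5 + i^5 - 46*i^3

Adding the polynomials and combining like terms:
(2*i^2 - 5 + i*(-9)) + (i*45 + i^5 + i^2*4 - 4*i^4 + i^3*(-46))
= i^4*(-4) + 36*i + i^2*6 - 5 + i^5 - 46*i^3
D) i^4*(-4) + 36*i + i^2*6 - 5 + i^5 - 46*i^3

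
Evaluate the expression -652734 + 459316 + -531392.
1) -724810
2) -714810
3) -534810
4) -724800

First: -652734 + 459316 = -193418
Then: -193418 + -531392 = -724810
1) -724810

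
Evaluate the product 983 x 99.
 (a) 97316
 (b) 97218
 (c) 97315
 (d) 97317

983 * 99 = 97317
d) 97317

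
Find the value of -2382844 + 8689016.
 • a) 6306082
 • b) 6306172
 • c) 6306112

-2382844 + 8689016 = 6306172
b) 6306172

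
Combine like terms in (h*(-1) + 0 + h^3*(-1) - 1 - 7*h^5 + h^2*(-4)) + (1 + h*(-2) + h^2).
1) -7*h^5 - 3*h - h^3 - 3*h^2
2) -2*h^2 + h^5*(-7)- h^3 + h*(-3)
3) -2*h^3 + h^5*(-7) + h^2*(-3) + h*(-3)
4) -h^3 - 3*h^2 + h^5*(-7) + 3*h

Adding the polynomials and combining like terms:
(h*(-1) + 0 + h^3*(-1) - 1 - 7*h^5 + h^2*(-4)) + (1 + h*(-2) + h^2)
= -7*h^5 - 3*h - h^3 - 3*h^2
1) -7*h^5 - 3*h - h^3 - 3*h^2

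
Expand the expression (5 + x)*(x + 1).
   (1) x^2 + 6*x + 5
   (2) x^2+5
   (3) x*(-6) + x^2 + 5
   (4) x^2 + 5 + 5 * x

Expanding (5 + x)*(x + 1):
= x^2 + 6*x + 5
1) x^2 + 6*x + 5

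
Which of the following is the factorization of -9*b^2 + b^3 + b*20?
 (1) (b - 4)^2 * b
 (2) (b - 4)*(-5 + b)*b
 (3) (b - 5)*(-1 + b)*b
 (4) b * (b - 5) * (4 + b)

We need to factor -9*b^2 + b^3 + b*20.
The factored form is (b - 4)*(-5 + b)*b.
2) (b - 4)*(-5 + b)*b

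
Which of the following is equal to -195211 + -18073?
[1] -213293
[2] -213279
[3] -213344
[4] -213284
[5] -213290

-195211 + -18073 = -213284
4) -213284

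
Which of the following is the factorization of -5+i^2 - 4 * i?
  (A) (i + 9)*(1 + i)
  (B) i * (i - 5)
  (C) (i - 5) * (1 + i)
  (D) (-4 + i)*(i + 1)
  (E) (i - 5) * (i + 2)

We need to factor -5+i^2 - 4 * i.
The factored form is (i - 5) * (1 + i).
C) (i - 5) * (1 + i)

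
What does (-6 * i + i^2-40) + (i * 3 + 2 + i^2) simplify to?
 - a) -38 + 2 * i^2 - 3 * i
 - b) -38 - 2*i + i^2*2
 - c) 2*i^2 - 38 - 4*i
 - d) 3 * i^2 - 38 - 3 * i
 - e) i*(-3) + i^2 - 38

Adding the polynomials and combining like terms:
(-6*i + i^2 - 40) + (i*3 + 2 + i^2)
= -38 + 2 * i^2 - 3 * i
a) -38 + 2 * i^2 - 3 * i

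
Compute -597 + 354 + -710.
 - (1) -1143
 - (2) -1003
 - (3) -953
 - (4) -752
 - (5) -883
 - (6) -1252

First: -597 + 354 = -243
Then: -243 + -710 = -953
3) -953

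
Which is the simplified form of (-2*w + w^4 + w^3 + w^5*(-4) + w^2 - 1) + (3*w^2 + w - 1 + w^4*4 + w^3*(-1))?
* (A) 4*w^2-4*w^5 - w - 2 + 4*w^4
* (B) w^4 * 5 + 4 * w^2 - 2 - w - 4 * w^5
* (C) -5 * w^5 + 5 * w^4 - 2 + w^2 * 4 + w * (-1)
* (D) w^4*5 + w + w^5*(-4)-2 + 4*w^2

Adding the polynomials and combining like terms:
(-2*w + w^4 + w^3 + w^5*(-4) + w^2 - 1) + (3*w^2 + w - 1 + w^4*4 + w^3*(-1))
= w^4 * 5 + 4 * w^2 - 2 - w - 4 * w^5
B) w^4 * 5 + 4 * w^2 - 2 - w - 4 * w^5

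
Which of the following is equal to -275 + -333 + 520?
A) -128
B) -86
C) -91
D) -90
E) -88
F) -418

First: -275 + -333 = -608
Then: -608 + 520 = -88
E) -88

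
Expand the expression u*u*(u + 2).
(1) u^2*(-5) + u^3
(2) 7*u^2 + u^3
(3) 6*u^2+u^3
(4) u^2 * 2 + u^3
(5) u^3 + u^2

Expanding u*u*(u + 2):
= u^2 * 2 + u^3
4) u^2 * 2 + u^3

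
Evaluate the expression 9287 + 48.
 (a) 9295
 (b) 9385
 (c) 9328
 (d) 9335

9287 + 48 = 9335
d) 9335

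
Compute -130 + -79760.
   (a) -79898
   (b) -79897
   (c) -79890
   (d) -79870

-130 + -79760 = -79890
c) -79890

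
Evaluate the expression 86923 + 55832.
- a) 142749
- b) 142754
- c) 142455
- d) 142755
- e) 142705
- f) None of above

86923 + 55832 = 142755
d) 142755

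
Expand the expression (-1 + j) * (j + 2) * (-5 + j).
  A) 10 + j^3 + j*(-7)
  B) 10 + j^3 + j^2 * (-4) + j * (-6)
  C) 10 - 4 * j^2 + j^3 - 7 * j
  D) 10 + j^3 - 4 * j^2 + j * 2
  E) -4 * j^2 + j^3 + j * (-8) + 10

Expanding (-1 + j) * (j + 2) * (-5 + j):
= 10 - 4 * j^2 + j^3 - 7 * j
C) 10 - 4 * j^2 + j^3 - 7 * j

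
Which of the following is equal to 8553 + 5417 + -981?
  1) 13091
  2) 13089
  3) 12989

First: 8553 + 5417 = 13970
Then: 13970 + -981 = 12989
3) 12989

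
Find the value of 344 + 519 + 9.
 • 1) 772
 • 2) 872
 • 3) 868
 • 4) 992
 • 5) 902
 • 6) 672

First: 344 + 519 = 863
Then: 863 + 9 = 872
2) 872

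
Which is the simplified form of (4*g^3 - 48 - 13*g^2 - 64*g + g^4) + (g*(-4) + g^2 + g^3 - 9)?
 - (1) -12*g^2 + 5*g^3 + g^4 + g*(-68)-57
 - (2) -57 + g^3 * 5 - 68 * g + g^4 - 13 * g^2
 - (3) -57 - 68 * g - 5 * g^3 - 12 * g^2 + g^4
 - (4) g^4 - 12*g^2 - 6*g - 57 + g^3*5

Adding the polynomials and combining like terms:
(4*g^3 - 48 - 13*g^2 - 64*g + g^4) + (g*(-4) + g^2 + g^3 - 9)
= -12*g^2 + 5*g^3 + g^4 + g*(-68)-57
1) -12*g^2 + 5*g^3 + g^4 + g*(-68)-57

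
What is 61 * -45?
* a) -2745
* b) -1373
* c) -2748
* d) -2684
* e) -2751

61 * -45 = -2745
a) -2745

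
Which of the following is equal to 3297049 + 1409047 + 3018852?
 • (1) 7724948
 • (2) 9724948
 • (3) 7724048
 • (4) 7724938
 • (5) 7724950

First: 3297049 + 1409047 = 4706096
Then: 4706096 + 3018852 = 7724948
1) 7724948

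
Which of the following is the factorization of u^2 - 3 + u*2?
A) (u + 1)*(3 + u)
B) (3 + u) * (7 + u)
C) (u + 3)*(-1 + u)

We need to factor u^2 - 3 + u*2.
The factored form is (u + 3)*(-1 + u).
C) (u + 3)*(-1 + u)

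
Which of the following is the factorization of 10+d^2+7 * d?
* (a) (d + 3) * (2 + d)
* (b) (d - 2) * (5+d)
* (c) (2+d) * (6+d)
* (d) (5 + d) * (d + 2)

We need to factor 10+d^2+7 * d.
The factored form is (5 + d) * (d + 2).
d) (5 + d) * (d + 2)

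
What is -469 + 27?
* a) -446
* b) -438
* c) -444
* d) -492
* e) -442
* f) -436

-469 + 27 = -442
e) -442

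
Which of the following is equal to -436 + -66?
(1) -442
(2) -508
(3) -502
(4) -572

-436 + -66 = -502
3) -502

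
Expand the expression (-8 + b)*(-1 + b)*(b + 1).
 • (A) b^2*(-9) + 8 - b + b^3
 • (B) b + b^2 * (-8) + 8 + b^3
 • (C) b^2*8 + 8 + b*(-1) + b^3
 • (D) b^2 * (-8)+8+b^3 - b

Expanding (-8 + b)*(-1 + b)*(b + 1):
= b^2 * (-8)+8+b^3 - b
D) b^2 * (-8)+8+b^3 - b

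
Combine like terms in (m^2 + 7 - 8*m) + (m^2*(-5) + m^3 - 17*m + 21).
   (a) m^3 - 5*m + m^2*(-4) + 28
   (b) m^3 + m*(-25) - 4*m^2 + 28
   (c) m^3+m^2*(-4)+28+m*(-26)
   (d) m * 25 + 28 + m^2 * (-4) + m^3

Adding the polynomials and combining like terms:
(m^2 + 7 - 8*m) + (m^2*(-5) + m^3 - 17*m + 21)
= m^3 + m*(-25) - 4*m^2 + 28
b) m^3 + m*(-25) - 4*m^2 + 28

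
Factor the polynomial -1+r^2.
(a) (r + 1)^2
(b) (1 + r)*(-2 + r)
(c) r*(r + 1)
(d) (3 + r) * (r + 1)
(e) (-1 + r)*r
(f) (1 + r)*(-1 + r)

We need to factor -1+r^2.
The factored form is (1 + r)*(-1 + r).
f) (1 + r)*(-1 + r)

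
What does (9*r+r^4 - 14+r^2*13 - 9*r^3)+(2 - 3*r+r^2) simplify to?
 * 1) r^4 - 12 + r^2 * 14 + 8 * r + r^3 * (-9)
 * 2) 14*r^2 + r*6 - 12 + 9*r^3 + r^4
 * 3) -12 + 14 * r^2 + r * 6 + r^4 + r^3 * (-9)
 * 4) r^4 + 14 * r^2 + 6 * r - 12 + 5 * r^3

Adding the polynomials and combining like terms:
(9*r + r^4 - 14 + r^2*13 - 9*r^3) + (2 - 3*r + r^2)
= -12 + 14 * r^2 + r * 6 + r^4 + r^3 * (-9)
3) -12 + 14 * r^2 + r * 6 + r^4 + r^3 * (-9)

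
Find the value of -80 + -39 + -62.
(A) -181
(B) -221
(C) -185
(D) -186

First: -80 + -39 = -119
Then: -119 + -62 = -181
A) -181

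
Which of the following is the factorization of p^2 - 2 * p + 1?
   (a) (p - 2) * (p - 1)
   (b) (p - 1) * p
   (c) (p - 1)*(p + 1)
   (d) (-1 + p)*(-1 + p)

We need to factor p^2 - 2 * p + 1.
The factored form is (-1 + p)*(-1 + p).
d) (-1 + p)*(-1 + p)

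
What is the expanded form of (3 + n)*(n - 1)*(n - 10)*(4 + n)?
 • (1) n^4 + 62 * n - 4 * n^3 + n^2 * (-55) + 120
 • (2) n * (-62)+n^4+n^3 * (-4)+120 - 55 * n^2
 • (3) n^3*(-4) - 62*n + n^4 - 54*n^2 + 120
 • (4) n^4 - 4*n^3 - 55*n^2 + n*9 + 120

Expanding (3 + n)*(n - 1)*(n - 10)*(4 + n):
= n * (-62)+n^4+n^3 * (-4)+120 - 55 * n^2
2) n * (-62)+n^4+n^3 * (-4)+120 - 55 * n^2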